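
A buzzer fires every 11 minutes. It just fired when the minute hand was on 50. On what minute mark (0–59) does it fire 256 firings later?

46

256·11 = 2816.
Dividing 2816 by 60 gives quotient 46 and remainder 56.
(50 + 56) mod 60 = 46.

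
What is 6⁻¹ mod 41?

7

6·7 = 42 = 1·41 + 1, so 6⁻¹ ≡ 7 (mod 41).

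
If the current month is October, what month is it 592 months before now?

Dividing 592 by 12 gives quotient 49 and remainder 4.
October − 4 months → June.

June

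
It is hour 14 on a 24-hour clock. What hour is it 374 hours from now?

Dividing 374 by 24 gives quotient 15 and remainder 14.
(14 + 14) mod 24 = 4.

4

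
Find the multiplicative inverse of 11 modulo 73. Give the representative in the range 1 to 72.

20

11·20 = 220 = 3·73 + 1, so 11⁻¹ ≡ 20 (mod 73).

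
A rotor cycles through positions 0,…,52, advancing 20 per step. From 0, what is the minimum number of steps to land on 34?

The inverse of 20 mod 53 is 8 (since 20·8 = 160 ≡ 1).
So x ≡ 8·34 = 272 ≡ 7 (mod 53).

7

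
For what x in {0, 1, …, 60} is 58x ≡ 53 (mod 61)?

58⁻¹ ≡ 20 (mod 61) because 58·20 = 1160 = 19·61 + 1.
So x ≡ 20·53 = 1060 ≡ 23 (mod 61).
Check: 58·23 = 1334 = 21·61 + 53.

23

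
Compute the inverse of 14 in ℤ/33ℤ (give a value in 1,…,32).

26

33 = 2·14 + 5
14 = 2·5 + 4
5 = 1·4 + 1
4 = 4·1 + 0
Back-substituting gives 14·26 ≡ 1 (mod 33).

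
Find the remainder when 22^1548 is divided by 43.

Square-and-reduce mod 43: 22^1≡22, 22^2≡11, 22^4≡35, 22^8≡21, 22^16≡11, 22^32≡35, 22^64≡21, 22^128≡11, 22^256≡35, 22^512≡21, 22^1024≡11.
Since 1548 = 4 + 8 + 512 + 1024 in binary, 22^1548 ≡ 35·21·21·11 ≡ 21 (mod 43).

21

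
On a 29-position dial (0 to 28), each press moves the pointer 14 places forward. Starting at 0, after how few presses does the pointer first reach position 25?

The inverse of 14 mod 29 is 27 (since 14·27 = 378 ≡ 1).
So x ≡ 27·25 = 675 ≡ 8 (mod 29).
Check: 14·8 = 112 = 3·29 + 25.

8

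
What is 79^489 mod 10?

Last digits of 9^n: 9, 1 (period 2).
489 leaves remainder 1 on division by 2, so 79^489 ends in 9.

9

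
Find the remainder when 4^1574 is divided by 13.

By repeated squaring mod 13: 4^1≡4, 4^2≡3, 4^4≡9, 4^8≡3, 4^16≡9, 4^32≡3, 4^64≡9, 4^128≡3, 4^256≡9, 4^512≡3, 4^1024≡9.
1574 = 2 + 4 + 32 + 512 + 1024, so 4^1574 ≡ 3·9·3·3·9 ≡ 3 (mod 13).

3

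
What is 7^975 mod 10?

The units digit of 7^n cycles with period 4: 7, 9, 3, 1, …
975 leaves remainder 3 on division by 4, so 7^975 ends in 3.

3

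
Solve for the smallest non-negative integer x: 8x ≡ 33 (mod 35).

8⁻¹ ≡ 22 (mod 35) because 8·22 = 176 = 5·35 + 1.
Multiplying both sides by 22: x ≡ 22·33 = 726 ≡ 26 (mod 35).
Check: 8·26 = 208 = 5·35 + 33.

26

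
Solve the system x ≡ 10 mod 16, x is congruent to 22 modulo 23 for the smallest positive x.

x ≡ 10 (mod 16) gives x ∈ {10, 26, 42, 58, 74, 90, 106, 122, …}.
The first of these with x mod 23 = 22 is 298.

298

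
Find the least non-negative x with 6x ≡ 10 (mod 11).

The inverse of 6 mod 11 is 2 (since 6·2 = 12 ≡ 1).
So x ≡ 2·10 = 20 ≡ 9 (mod 11).
Check: 6·9 = 54 = 4·11 + 10.

9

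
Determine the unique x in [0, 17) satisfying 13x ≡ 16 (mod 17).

13

The inverse of 13 mod 17 is 4 (since 13·4 = 52 ≡ 1).
Multiplying both sides by 4: x ≡ 4·16 = 64 ≡ 13 (mod 17).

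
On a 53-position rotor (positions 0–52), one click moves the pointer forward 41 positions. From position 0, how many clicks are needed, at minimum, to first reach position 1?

22

53 = 1·41 + 12
41 = 3·12 + 5
12 = 2·5 + 2
5 = 2·2 + 1
2 = 2·1 + 0
Back-substituting gives 41·22 ≡ 1 (mod 53).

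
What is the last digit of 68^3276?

6

Powers of 8 mod 10 repeat with period 4: 8, 4, 2, 6.
3276 leaves remainder 0 on division by 4, so 68^3276 ends in 6.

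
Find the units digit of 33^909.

Last digits of 3^n: 3, 9, 7, 1 (period 4).
909 mod 4 = 1, so the last digit matches 3^1 = 3.

3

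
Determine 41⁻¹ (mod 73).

57

73 = 1·41 + 32
41 = 1·32 + 9
32 = 3·9 + 5
9 = 1·5 + 4
5 = 1·4 + 1
4 = 4·1 + 0
Back-substituting gives 41·57 ≡ 1 (mod 73).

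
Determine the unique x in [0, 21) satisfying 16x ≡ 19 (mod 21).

13

16⁻¹ ≡ 4 (mod 21) because 16·4 = 64 = 3·21 + 1.
So x ≡ 4·19 = 76 ≡ 13 (mod 21).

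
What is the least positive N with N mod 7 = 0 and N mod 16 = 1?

x ≡ 0 (mod 7) gives x ∈ {0, 7, 14, 21, 28, 35, 42, 49}.
The first of these with x mod 16 = 1 is 49.

49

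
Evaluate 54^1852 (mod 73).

Square-and-reduce mod 73: 54^1≡54, 54^2≡69, 54^4≡16, 54^8≡37, 54^16≡55, 54^32≡32, 54^64≡2, 54^128≡4, 54^256≡16, 54^512≡37, 54^1024≡55.
Since 1852 = 4 + 8 + 16 + 32 + 256 + 512 + 1024 in binary, 54^1852 ≡ 16·37·55·32·16·37·55 ≡ 55 (mod 73).

55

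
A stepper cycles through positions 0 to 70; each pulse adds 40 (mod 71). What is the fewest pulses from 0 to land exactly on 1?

40·16 = 640 = 9·71 + 1, so 40⁻¹ ≡ 16 (mod 71).

16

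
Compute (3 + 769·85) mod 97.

769·85 = 65365.
65365 − 673·97 = 84, so 65365 ≡ 84 (mod 97).
(3 + 84) mod 97 = 87.

87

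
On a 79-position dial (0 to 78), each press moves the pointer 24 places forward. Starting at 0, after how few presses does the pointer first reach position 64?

29

24⁻¹ ≡ 56 (mod 79) because 24·56 = 1344 = 17·79 + 1.
So x ≡ 56·64 = 3584 ≡ 29 (mod 79).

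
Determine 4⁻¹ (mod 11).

3

4·3 = 12 = 1·11 + 1, so 4⁻¹ ≡ 3 (mod 11).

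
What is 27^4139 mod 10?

3

The units digit of 27^n cycles with period 4: 7, 9, 3, 1, …
4139 leaves remainder 3 on division by 4, so 27^4139 ends in 3.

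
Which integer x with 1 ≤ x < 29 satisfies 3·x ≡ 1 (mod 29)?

29 = 9·3 + 2
3 = 1·2 + 1
2 = 2·1 + 0
Back-substituting gives 3·10 ≡ 1 (mod 29).

10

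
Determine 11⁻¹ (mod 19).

19 = 1·11 + 8
11 = 1·8 + 3
8 = 2·3 + 2
3 = 1·2 + 1
2 = 2·1 + 0
Back-substituting gives 11·7 ≡ 1 (mod 19).

7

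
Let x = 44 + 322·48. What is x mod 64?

322·48 = 15456.
15456 = 241·64 + 32, so 15456 mod 64 = 32.
(44 + 32) mod 64 = 12.

12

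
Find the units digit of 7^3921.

Last digits of 7^n: 7, 9, 3, 1 (period 4).
3921 leaves remainder 1 on division by 4, so 7^3921 ends in 7.

7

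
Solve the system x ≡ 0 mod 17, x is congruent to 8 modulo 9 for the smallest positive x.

x ≡ 8 (mod 9) gives x ∈ {8, 17}.
The first of these with x mod 17 = 0 is 17.

17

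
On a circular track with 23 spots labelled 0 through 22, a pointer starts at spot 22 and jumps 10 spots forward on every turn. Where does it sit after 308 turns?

308·10 = 3080.
3080 − 133·23 = 21, so 3080 ≡ 21 (mod 23).
(22 + 21) mod 23 = 20.

20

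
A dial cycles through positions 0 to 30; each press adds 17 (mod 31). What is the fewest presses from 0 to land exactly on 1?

17·11 = 187 = 6·31 + 1, so 17⁻¹ ≡ 11 (mod 31).

11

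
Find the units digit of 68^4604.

The units digit of 68^n cycles with period 4: 8, 4, 2, 6, …
4604 leaves remainder 0 on division by 4, so 68^4604 ends in 6.

6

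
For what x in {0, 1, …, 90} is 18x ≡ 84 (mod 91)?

The inverse of 18 mod 91 is 86 (since 18·86 = 1548 ≡ 1).
Multiplying both sides by 86: x ≡ 86·84 = 7224 ≡ 35 (mod 91).

35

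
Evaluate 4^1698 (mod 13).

1

Square-and-reduce mod 13: 4^1≡4, 4^2≡3, 4^4≡9, 4^8≡3, 4^16≡9, 4^32≡3, 4^64≡9, 4^128≡3, 4^256≡9, 4^512≡3, 4^1024≡9.
1698 = 2 + 32 + 128 + 512 + 1024, so 4^1698 ≡ 3·3·3·3·9 ≡ 1 (mod 13).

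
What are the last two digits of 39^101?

Successive squares of 39 mod 100: 39^1≡39, 39^2≡21, 39^4≡41, 39^8≡81, 39^16≡61, 39^32≡21, 39^64≡41.
101 = 1 + 4 + 32 + 64, so 39^101 ≡ 39·41·21·41 ≡ 39 (mod 100).

39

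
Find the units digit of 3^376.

1

Last digits of 3^n: 3, 9, 7, 1 (period 4).
376 leaves remainder 0 on division by 4, so 3^376 ends in 1.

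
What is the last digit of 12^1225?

2

The units digit of 12^n cycles with period 4: 2, 4, 8, 6, …
1225 mod 4 = 1, so the last digit matches 2^1 = 2.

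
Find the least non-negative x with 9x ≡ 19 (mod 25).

16

The inverse of 9 mod 25 is 14 (since 9·14 = 126 ≡ 1).
So x ≡ 14·19 = 266 ≡ 16 (mod 25).
Check: 9·16 = 144 = 5·25 + 19.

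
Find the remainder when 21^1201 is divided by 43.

Successive squares of 21 mod 43: 21^1≡21, 21^2≡11, 21^4≡35, 21^8≡21, 21^16≡11, 21^32≡35, 21^64≡21, 21^128≡11, 21^256≡35, 21^512≡21, 21^1024≡11.
1201 = 1 + 16 + 32 + 128 + 1024, so 21^1201 ≡ 21·11·35·11·11 ≡ 35 (mod 43).

35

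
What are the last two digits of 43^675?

07

Square-and-reduce mod 100: 43^1≡43, 43^2≡49, 43^4≡1, 43^8≡1, 43^16≡1, 43^32≡1, 43^64≡1, 43^128≡1, 43^256≡1, 43^512≡1.
Since 675 = 1 + 2 + 32 + 128 + 512 in binary, 43^675 ≡ 43·49·1·1·1 ≡ 7 (mod 100).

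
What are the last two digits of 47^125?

Successive squares of 47 mod 100: 47^1≡47, 47^2≡9, 47^4≡81, 47^8≡61, 47^16≡21, 47^32≡41, 47^64≡81.
125 = 1 + 4 + 8 + 16 + 32 + 64, so 47^125 ≡ 47·81·61·21·41·81 ≡ 7 (mod 100).

07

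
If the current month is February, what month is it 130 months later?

December

130 = 10·12 + 10, so 130 mod 12 = 10.
February + 10 months → December.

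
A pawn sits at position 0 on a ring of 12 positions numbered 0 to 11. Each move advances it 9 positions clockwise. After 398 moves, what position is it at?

6

398·9 = 3582.
3582 = 298·12 + 6, so 3582 mod 12 = 6.
(0 + 6) mod 12 = 6.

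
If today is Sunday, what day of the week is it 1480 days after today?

1480 − 211·7 = 3, so 1480 ≡ 3 (mod 7).
Sunday + 3 days → Wednesday.

Wednesday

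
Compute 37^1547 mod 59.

Successive squares of 37 mod 59: 37^1≡37, 37^2≡12, 37^4≡26, 37^8≡27, 37^16≡21, 37^32≡28, 37^64≡17, 37^128≡53, 37^256≡36, 37^512≡57, 37^1024≡4.
1547 = 1 + 2 + 8 + 512 + 1024, so 37^1547 ≡ 37·12·27·57·4 ≡ 30 (mod 59).

30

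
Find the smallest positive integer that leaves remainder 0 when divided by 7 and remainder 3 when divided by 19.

98

x ≡ 0 (mod 7) gives x ∈ {0, 7, 14, 21, 28, 35, 42, 49, …}.
The first of these with x mod 19 = 3 is 98.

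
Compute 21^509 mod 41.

39

Successive squares of 21 mod 41: 21^1≡21, 21^2≡31, 21^4≡18, 21^8≡37, 21^16≡16, 21^32≡10, 21^64≡18, 21^128≡37, 21^256≡16.
509 = 1 + 4 + 8 + 16 + 32 + 64 + 128 + 256, so 21^509 ≡ 21·18·37·16·10·18·37·16 ≡ 39 (mod 41).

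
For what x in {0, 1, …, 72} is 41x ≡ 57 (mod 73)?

37

41⁻¹ ≡ 57 (mod 73) because 41·57 = 2337 = 32·73 + 1.
So x ≡ 57·57 = 3249 ≡ 37 (mod 73).
Check: 41·37 = 1517 = 20·73 + 57.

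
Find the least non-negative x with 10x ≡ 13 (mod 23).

10⁻¹ ≡ 7 (mod 23) because 10·7 = 70 = 3·23 + 1.
So x ≡ 7·13 = 91 ≡ 22 (mod 23).

22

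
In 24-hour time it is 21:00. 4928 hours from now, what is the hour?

4928 − 205·24 = 8, so 4928 ≡ 8 (mod 24).
(21 + 8) mod 24 = 5.

5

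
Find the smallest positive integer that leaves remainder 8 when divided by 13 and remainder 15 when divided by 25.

x ≡ 8 (mod 13) gives x ∈ {8, 21, 34, 47, 60, 73, 86, 99, …}.
The first of these with x mod 25 = 15 is 190.

190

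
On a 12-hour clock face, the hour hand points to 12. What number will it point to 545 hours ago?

7

545 − 45·12 = 5, so 545 ≡ 5 (mod 12).
12 − 5 → 7 on a 12-hour dial.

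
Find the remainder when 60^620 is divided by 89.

87

Successive squares of 60 mod 89: 60^1≡60, 60^2≡40, 60^4≡87, 60^8≡4, 60^16≡16, 60^32≡78, 60^64≡32, 60^128≡45, 60^256≡67, 60^512≡39.
Since 620 = 4 + 8 + 32 + 64 + 512 in binary, 60^620 ≡ 87·4·78·32·39 ≡ 87 (mod 89).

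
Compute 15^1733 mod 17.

By repeated squaring mod 17: 15^1≡15, 15^2≡4, 15^4≡16, 15^8≡1, 15^16≡1, 15^32≡1, 15^64≡1, 15^128≡1, 15^256≡1, 15^512≡1, 15^1024≡1.
Since 1733 = 1 + 4 + 64 + 128 + 512 + 1024 in binary, 15^1733 ≡ 15·16·1·1·1·1 ≡ 2 (mod 17).

2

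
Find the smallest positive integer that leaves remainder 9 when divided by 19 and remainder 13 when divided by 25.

Since 25·16 ≡ 1 (mod 19), take x = 13 + 25·((9−13)·16 mod 19) = 13 + 25·12 = 313.
Check: 313 mod 19 = 9, 313 mod 25 = 13.

313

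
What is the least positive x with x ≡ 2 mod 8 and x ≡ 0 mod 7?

x ≡ 0 (mod 7) gives x ∈ {0, 7, 14, 21, 28, 35, 42}.
The first of these with x mod 8 = 2 is 42.

42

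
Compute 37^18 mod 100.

29

Square-and-reduce mod 100: 37^1≡37, 37^2≡69, 37^4≡61, 37^8≡21, 37^16≡41.
18 = 2 + 16, so 37^18 ≡ 69·41 ≡ 29 (mod 100).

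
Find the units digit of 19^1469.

9

Powers of 9 mod 10 repeat with period 2: 9, 1.
1469 mod 2 = 1, so the last digit matches 9^1 = 9.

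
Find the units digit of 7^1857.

7

Powers of 7 mod 10 repeat with period 4: 7, 9, 3, 1.
1857 leaves remainder 1 on division by 4, so 7^1857 ends in 7.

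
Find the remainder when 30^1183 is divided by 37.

4

By repeated squaring mod 37: 30^1≡30, 30^2≡12, 30^4≡33, 30^8≡16, 30^16≡34, 30^32≡9, 30^64≡7, 30^128≡12, 30^256≡33, 30^512≡16, 30^1024≡34.
1183 = 1 + 2 + 4 + 8 + 16 + 128 + 1024, so 30^1183 ≡ 30·12·33·16·34·12·34 ≡ 4 (mod 37).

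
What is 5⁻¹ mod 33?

20

33 = 6·5 + 3
5 = 1·3 + 2
3 = 1·2 + 1
2 = 2·1 + 0
Back-substituting gives 5·20 ≡ 1 (mod 33).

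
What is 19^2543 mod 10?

9

Powers of 9 mod 10 repeat with period 2: 9, 1.
2543 mod 2 = 1, so the last digit matches 9^1 = 9.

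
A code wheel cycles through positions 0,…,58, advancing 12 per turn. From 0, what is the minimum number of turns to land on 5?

The inverse of 12 mod 59 is 5 (since 12·5 = 60 ≡ 1).
So x ≡ 5·5 = 25 ≡ 25 (mod 59).

25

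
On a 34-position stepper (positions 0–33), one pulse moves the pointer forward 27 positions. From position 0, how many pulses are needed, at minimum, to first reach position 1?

27·29 = 783 = 23·34 + 1, so 27⁻¹ ≡ 29 (mod 34).

29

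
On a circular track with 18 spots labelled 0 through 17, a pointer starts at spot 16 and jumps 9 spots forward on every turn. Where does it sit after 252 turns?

252·9 = 2268.
2268 mod 18 = 0 (since 126·18 = 2268).
(16 + 0) mod 18 = 16.

16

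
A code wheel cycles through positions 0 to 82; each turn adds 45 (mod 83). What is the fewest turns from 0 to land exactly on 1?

45·24 = 1080 = 13·83 + 1, so 45⁻¹ ≡ 24 (mod 83).

24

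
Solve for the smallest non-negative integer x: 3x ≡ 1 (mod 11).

4

3⁻¹ ≡ 4 (mod 11) because 3·4 = 12 = 1·11 + 1.
Multiplying both sides by 4: x ≡ 4·1 = 4 ≡ 4 (mod 11).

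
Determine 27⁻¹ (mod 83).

83 = 3·27 + 2
27 = 13·2 + 1
2 = 2·1 + 0
Back-substituting gives 27·40 ≡ 1 (mod 83).

40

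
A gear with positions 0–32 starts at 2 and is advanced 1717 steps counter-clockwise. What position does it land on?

1717 − 52·33 = 1, so 1717 ≡ 1 (mod 33).
(2 − 1) mod 33 = 1.

1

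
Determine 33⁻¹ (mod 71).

71 = 2·33 + 5
33 = 6·5 + 3
5 = 1·3 + 2
3 = 1·2 + 1
2 = 2·1 + 0
Back-substituting gives 33·28 ≡ 1 (mod 71).

28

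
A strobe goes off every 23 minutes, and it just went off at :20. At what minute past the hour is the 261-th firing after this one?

261·23 = 6003.
6003 = 100·60 + 3, so 6003 mod 60 = 3.
(20 + 3) mod 60 = 23.

23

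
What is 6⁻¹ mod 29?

5

29 = 4·6 + 5
6 = 1·5 + 1
5 = 5·1 + 0
Back-substituting gives 6·5 ≡ 1 (mod 29).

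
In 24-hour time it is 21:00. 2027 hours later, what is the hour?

8

2027 − 84·24 = 11, so 2027 ≡ 11 (mod 24).
(21 + 11) mod 24 = 8.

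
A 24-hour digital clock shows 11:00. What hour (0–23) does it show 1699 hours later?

Dividing 1699 by 24 gives quotient 70 and remainder 19.
(11 + 19) mod 24 = 6.

6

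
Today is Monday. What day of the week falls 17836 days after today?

Monday

17836 mod 7 = 0 (since 2548·7 = 17836).
Monday + 0 days → Monday.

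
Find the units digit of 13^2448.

The units digit of 13^n cycles with period 4: 3, 9, 7, 1, …
2448 leaves remainder 0 on division by 4, so 13^2448 ends in 1.

1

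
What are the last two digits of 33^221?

33

Successive squares of 33 mod 100: 33^1≡33, 33^2≡89, 33^4≡21, 33^8≡41, 33^16≡81, 33^32≡61, 33^64≡21, 33^128≡41.
Since 221 = 1 + 4 + 8 + 16 + 64 + 128 in binary, 33^221 ≡ 33·21·41·81·21·41 ≡ 33 (mod 100).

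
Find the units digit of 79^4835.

Last digits of 9^n: 9, 1 (period 2).
4835 leaves remainder 1 on division by 2, so 79^4835 ends in 9.

9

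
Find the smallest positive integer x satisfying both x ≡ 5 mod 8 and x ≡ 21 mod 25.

x ≡ 5 (mod 8) gives x ∈ {5, 13, 21}.
The first of these with x mod 25 = 21 is 21.

21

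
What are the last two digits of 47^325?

Square-and-reduce mod 100: 47^1≡47, 47^2≡9, 47^4≡81, 47^8≡61, 47^16≡21, 47^32≡41, 47^64≡81, 47^128≡61, 47^256≡21.
325 = 1 + 4 + 64 + 256, so 47^325 ≡ 47·81·81·21 ≡ 7 (mod 100).

07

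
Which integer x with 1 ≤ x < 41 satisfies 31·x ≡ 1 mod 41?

41 = 1·31 + 10
31 = 3·10 + 1
10 = 10·1 + 0
Back-substituting gives 31·4 ≡ 1 (mod 41).

4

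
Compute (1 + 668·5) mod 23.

6

668·5 = 3340.
3340 = 145·23 + 5, so 3340 mod 23 = 5.
(1 + 5) mod 23 = 6.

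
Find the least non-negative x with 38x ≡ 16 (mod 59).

47

The inverse of 38 mod 59 is 14 (since 38·14 = 532 ≡ 1).
Multiplying both sides by 14: x ≡ 14·16 = 224 ≡ 47 (mod 59).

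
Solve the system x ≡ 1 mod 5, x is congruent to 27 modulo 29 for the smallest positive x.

Since 29·4 ≡ 1 (mod 5), take x = 27 + 29·((1−27)·4 mod 5) = 27 + 29·1 = 56.
Check: 56 mod 5 = 1, 56 mod 29 = 27.

56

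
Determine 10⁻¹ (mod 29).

29 = 2·10 + 9
10 = 1·9 + 1
9 = 9·1 + 0
Back-substituting gives 10·3 ≡ 1 (mod 29).

3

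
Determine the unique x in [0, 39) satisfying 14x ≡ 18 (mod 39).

The inverse of 14 mod 39 is 14 (since 14·14 = 196 ≡ 1).
So x ≡ 14·18 = 252 ≡ 18 (mod 39).
Check: 14·18 = 252 = 6·39 + 18.

18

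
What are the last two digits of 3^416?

21

By repeated squaring mod 100: 3^1≡3, 3^2≡9, 3^4≡81, 3^8≡61, 3^16≡21, 3^32≡41, 3^64≡81, 3^128≡61, 3^256≡21.
Since 416 = 32 + 128 + 256 in binary, 3^416 ≡ 41·61·21 ≡ 21 (mod 100).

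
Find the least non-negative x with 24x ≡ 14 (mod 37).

The inverse of 24 mod 37 is 17 (since 24·17 = 408 ≡ 1).
So x ≡ 17·14 = 238 ≡ 16 (mod 37).

16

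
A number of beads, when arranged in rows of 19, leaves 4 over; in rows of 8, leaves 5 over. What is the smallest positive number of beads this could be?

61

x ≡ 5 (mod 8) gives x ∈ {5, 13, 21, 29, 37, 45, 53, 61}.
The first of these with x mod 19 = 4 is 61.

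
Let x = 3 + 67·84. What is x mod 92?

19

67·84 = 5628.
5628 mod 92 = 16 (since 61·92 = 5612).
(3 + 16) mod 92 = 19.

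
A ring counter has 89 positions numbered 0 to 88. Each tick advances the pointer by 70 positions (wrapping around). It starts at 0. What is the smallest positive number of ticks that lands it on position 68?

62

The inverse of 70 mod 89 is 14 (since 70·14 = 980 ≡ 1).
So x ≡ 14·68 = 952 ≡ 62 (mod 89).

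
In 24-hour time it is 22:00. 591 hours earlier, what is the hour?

7

Dividing 591 by 24 gives quotient 24 and remainder 15.
(22 − 15) mod 24 = 7.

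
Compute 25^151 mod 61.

Square-and-reduce mod 61: 25^1≡25, 25^2≡15, 25^4≡42, 25^8≡56, 25^16≡25, 25^32≡15, 25^64≡42, 25^128≡56.
151 = 1 + 2 + 4 + 16 + 128, so 25^151 ≡ 25·15·42·25·56 ≡ 25 (mod 61).

25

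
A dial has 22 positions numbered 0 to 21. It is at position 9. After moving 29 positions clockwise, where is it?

16

29 − 1·22 = 7, so 29 ≡ 7 (mod 22).
(9 + 7) mod 22 = 16.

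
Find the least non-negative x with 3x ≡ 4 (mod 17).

3⁻¹ ≡ 6 (mod 17) because 3·6 = 18 = 1·17 + 1.
So x ≡ 6·4 = 24 ≡ 7 (mod 17).

7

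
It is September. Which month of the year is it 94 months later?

Dividing 94 by 12 gives quotient 7 and remainder 10.
September + 10 months → July.

July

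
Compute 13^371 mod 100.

37

By repeated squaring mod 100: 13^1≡13, 13^2≡69, 13^4≡61, 13^8≡21, 13^16≡41, 13^32≡81, 13^64≡61, 13^128≡21, 13^256≡41.
371 = 1 + 2 + 16 + 32 + 64 + 256, so 13^371 ≡ 13·69·41·81·61·41 ≡ 37 (mod 100).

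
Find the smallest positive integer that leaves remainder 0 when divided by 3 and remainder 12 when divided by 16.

x ≡ 0 (mod 3) gives x ∈ {0, 3, 6, 9, 12}.
The first of these with x mod 16 = 12 is 12.

12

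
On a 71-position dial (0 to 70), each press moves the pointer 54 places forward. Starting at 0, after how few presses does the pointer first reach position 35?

The inverse of 54 mod 71 is 25 (since 54·25 = 1350 ≡ 1).
So x ≡ 25·35 = 875 ≡ 23 (mod 71).
Check: 54·23 = 1242 = 17·71 + 35.

23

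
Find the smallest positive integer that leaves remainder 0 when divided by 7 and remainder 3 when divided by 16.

x ≡ 0 (mod 7) gives x ∈ {0, 7, 14, 21, 28, 35}.
The first of these with x mod 16 = 3 is 35.

35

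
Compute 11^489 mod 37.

Successive squares of 11 mod 37: 11^1≡11, 11^2≡10, 11^4≡26, 11^8≡10, 11^16≡26, 11^32≡10, 11^64≡26, 11^128≡10, 11^256≡26.
489 = 1 + 8 + 32 + 64 + 128 + 256, so 11^489 ≡ 11·10·10·26·10·26 ≡ 36 (mod 37).

36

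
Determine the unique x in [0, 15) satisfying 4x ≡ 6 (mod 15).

4⁻¹ ≡ 4 (mod 15) because 4·4 = 16 = 1·15 + 1.
Multiplying both sides by 4: x ≡ 4·6 = 24 ≡ 9 (mod 15).
Check: 4·9 = 36 = 2·15 + 6.

9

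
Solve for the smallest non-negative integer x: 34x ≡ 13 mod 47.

34⁻¹ ≡ 18 (mod 47) because 34·18 = 612 = 13·47 + 1.
Multiplying both sides by 18: x ≡ 18·13 = 234 ≡ 46 (mod 47).
Check: 34·46 = 1564 = 33·47 + 13.

46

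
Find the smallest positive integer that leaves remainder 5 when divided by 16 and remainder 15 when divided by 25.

Since 25·9 ≡ 1 (mod 16), take x = 15 + 25·((5−15)·9 mod 16) = 15 + 25·6 = 165.
Check: 165 mod 16 = 5, 165 mod 25 = 15.

165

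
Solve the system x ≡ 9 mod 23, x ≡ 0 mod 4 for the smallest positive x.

32

x ≡ 0 (mod 4) gives x ∈ {0, 4, 8, 12, 16, 20, 24, 28, …}.
The first of these with x mod 23 = 9 is 32.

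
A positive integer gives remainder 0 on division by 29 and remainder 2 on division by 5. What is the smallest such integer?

87

Since 5·6 ≡ 1 (mod 29), take x = 2 + 5·((0−2)·6 mod 29) = 2 + 5·17 = 87.
Check: 87 mod 29 = 0, 87 mod 5 = 2.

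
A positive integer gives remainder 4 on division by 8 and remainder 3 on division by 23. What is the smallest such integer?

164

x ≡ 4 (mod 8) gives x ∈ {4, 12, 20, 28, 36, 44, 52, 60, …}.
The first of these with x mod 23 = 3 is 164.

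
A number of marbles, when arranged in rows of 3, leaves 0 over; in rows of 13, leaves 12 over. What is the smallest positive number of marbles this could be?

12

x ≡ 0 (mod 3) gives x ∈ {0, 3, 6, 9, 12}.
The first of these with x mod 13 = 12 is 12.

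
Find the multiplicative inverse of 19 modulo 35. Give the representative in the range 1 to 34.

24

35 = 1·19 + 16
19 = 1·16 + 3
16 = 5·3 + 1
3 = 3·1 + 0
Back-substituting gives 19·24 ≡ 1 (mod 35).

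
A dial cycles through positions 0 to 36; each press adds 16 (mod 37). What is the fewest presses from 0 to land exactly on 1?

16·7 = 112 = 3·37 + 1, so 16⁻¹ ≡ 7 (mod 37).

7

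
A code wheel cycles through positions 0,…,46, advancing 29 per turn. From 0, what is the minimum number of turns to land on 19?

29⁻¹ ≡ 13 (mod 47) because 29·13 = 377 = 8·47 + 1.
Multiplying both sides by 13: x ≡ 13·19 = 247 ≡ 12 (mod 47).
Check: 29·12 = 348 = 7·47 + 19.

12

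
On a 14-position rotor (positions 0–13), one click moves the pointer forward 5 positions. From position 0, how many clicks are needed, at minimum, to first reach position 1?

3

14 = 2·5 + 4
5 = 1·4 + 1
4 = 4·1 + 0
Back-substituting gives 5·3 ≡ 1 (mod 14).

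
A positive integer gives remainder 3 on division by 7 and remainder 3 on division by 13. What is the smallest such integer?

3

x ≡ 3 (mod 7) gives x ∈ {3}.
The first of these with x mod 13 = 3 is 3.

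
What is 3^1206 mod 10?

9

Last digits of 3^n: 3, 9, 7, 1 (period 4).
1206 mod 4 = 2, so the last digit matches 3^2 = 9.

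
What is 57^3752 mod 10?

Powers of 7 mod 10 repeat with period 4: 7, 9, 3, 1.
3752 mod 4 = 0, so the last digit matches 7^4 = 1.

1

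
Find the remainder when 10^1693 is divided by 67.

Square-and-reduce mod 67: 10^1≡10, 10^2≡33, 10^4≡17, 10^8≡21, 10^16≡39, 10^32≡47, 10^64≡65, 10^128≡4, 10^256≡16, 10^512≡55, 10^1024≡10.
1693 = 1 + 4 + 8 + 16 + 128 + 512 + 1024, so 10^1693 ≡ 10·17·21·39·4·55·10 ≡ 23 (mod 67).

23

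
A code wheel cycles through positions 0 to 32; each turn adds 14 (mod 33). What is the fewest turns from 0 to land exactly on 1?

26

14·26 = 364 = 11·33 + 1, so 14⁻¹ ≡ 26 (mod 33).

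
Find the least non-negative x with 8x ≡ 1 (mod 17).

15

The inverse of 8 mod 17 is 15 (since 8·15 = 120 ≡ 1).
Multiplying both sides by 15: x ≡ 15·1 = 15 ≡ 15 (mod 17).
Check: 8·15 = 120 = 7·17 + 1.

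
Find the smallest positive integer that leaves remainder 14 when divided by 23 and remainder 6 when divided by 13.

Since 13·16 ≡ 1 (mod 23), take x = 6 + 13·((14−6)·16 mod 23) = 6 + 13·13 = 175.
Check: 175 mod 23 = 14, 175 mod 13 = 6.

175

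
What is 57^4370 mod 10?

9

Last digits of 7^n: 7, 9, 3, 1 (period 4).
4370 mod 4 = 2, so the last digit matches 7^2 = 9.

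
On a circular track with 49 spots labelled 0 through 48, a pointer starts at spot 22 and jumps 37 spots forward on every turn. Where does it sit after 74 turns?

74·37 = 2738.
2738 mod 49 = 43 (since 55·49 = 2695).
(22 + 43) mod 49 = 16.

16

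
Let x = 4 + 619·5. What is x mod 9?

619·5 = 3095.
Dividing 3095 by 9 gives quotient 343 and remainder 8.
(4 + 8) mod 9 = 3.

3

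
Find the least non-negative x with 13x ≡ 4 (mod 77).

The inverse of 13 mod 77 is 6 (since 13·6 = 78 ≡ 1).
So x ≡ 6·4 = 24 ≡ 24 (mod 77).
Check: 13·24 = 312 = 4·77 + 4.

24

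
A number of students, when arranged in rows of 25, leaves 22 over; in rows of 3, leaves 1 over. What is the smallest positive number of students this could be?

22

x ≡ 1 (mod 3) gives x ∈ {1, 4, 7, 10, 13, 16, 19, 22}.
The first of these with x mod 25 = 22 is 22.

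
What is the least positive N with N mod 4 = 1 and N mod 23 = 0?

x ≡ 1 (mod 4) gives x ∈ {1, 5, 9, 13, 17, 21, 25, 29, …}.
The first of these with x mod 23 = 0 is 69.

69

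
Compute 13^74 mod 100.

Square-and-reduce mod 100: 13^1≡13, 13^2≡69, 13^4≡61, 13^8≡21, 13^16≡41, 13^32≡81, 13^64≡61.
Since 74 = 2 + 8 + 64 in binary, 13^74 ≡ 69·21·61 ≡ 89 (mod 100).

89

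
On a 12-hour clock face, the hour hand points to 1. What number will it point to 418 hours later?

418 = 34·12 + 10, so 418 mod 12 = 10.
1 + 10 → 11 on a 12-hour dial.

11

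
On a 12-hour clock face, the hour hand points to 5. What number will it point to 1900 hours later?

1900 − 158·12 = 4, so 1900 ≡ 4 (mod 12).
5 + 4 → 9 on a 12-hour dial.

9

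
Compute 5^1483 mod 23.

Successive squares of 5 mod 23: 5^1≡5, 5^2≡2, 5^4≡4, 5^8≡16, 5^16≡3, 5^32≡9, 5^64≡12, 5^128≡6, 5^256≡13, 5^512≡8, 5^1024≡18.
Since 1483 = 1 + 2 + 8 + 64 + 128 + 256 + 1024 in binary, 5^1483 ≡ 5·2·16·12·6·13·18 ≡ 11 (mod 23).

11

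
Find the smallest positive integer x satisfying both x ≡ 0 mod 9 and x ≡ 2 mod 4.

Since 4·7 ≡ 1 (mod 9), take x = 2 + 4·((0−2)·7 mod 9) = 2 + 4·4 = 18.
Check: 18 mod 9 = 0, 18 mod 4 = 2.

18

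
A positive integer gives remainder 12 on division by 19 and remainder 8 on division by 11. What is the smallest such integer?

107

x ≡ 8 (mod 11) gives x ∈ {8, 19, 30, 41, 52, 63, 74, 85, …}.
The first of these with x mod 19 = 12 is 107.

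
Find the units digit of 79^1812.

1

The units digit of 79^n cycles with period 2: 9, 1, …
1812 mod 2 = 0, so the last digit matches 9^2 = 1.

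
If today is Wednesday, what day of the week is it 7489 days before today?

Dividing 7489 by 7 gives quotient 1069 and remainder 6.
Wednesday − 6 days → Thursday.

Thursday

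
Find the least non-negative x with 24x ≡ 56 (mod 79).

55

24⁻¹ ≡ 56 (mod 79) because 24·56 = 1344 = 17·79 + 1.
Multiplying both sides by 56: x ≡ 56·56 = 3136 ≡ 55 (mod 79).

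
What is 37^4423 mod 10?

The units digit of 37^n cycles with period 4: 7, 9, 3, 1, …
4423 mod 4 = 3, so the last digit matches 7^3 = 3.

3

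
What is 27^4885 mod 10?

7

Powers of 7 mod 10 repeat with period 4: 7, 9, 3, 1.
4885 leaves remainder 1 on division by 4, so 27^4885 ends in 7.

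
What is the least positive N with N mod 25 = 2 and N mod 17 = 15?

Since 17·3 ≡ 1 (mod 25), take x = 15 + 17·((2−15)·3 mod 25) = 15 + 17·11 = 202.
Check: 202 mod 25 = 2, 202 mod 17 = 15.

202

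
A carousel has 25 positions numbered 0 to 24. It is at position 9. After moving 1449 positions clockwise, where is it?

8

1449 = 57·25 + 24, so 1449 mod 25 = 24.
(9 + 24) mod 25 = 8.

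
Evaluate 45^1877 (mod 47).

19

Successive squares of 45 mod 47: 45^1≡45, 45^2≡4, 45^4≡16, 45^8≡21, 45^16≡18, 45^32≡42, 45^64≡25, 45^128≡14, 45^256≡8, 45^512≡17, 45^1024≡7.
Since 1877 = 1 + 4 + 16 + 64 + 256 + 512 + 1024 in binary, 45^1877 ≡ 45·16·18·25·8·17·7 ≡ 19 (mod 47).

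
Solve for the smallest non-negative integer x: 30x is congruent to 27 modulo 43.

30⁻¹ ≡ 33 (mod 43) because 30·33 = 990 = 23·43 + 1.
Multiplying both sides by 33: x ≡ 33·27 = 891 ≡ 31 (mod 43).

31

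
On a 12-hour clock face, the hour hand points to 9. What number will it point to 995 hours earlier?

Dividing 995 by 12 gives quotient 82 and remainder 11.
9 − 11 → 10 on a 12-hour dial.

10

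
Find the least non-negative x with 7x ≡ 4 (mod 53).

The inverse of 7 mod 53 is 38 (since 7·38 = 266 ≡ 1).
So x ≡ 38·4 = 152 ≡ 46 (mod 53).

46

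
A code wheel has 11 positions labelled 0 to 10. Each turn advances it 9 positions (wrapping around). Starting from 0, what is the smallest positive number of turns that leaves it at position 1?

11 = 1·9 + 2
9 = 4·2 + 1
2 = 2·1 + 0
Back-substituting gives 9·5 ≡ 1 (mod 11).

5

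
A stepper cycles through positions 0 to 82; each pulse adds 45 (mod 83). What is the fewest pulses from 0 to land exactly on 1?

24

45·24 = 1080 = 13·83 + 1, so 45⁻¹ ≡ 24 (mod 83).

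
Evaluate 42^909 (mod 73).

By repeated squaring mod 73: 42^1≡42, 42^2≡12, 42^4≡71, 42^8≡4, 42^16≡16, 42^32≡37, 42^64≡55, 42^128≡32, 42^256≡2, 42^512≡4.
Since 909 = 1 + 4 + 8 + 128 + 256 + 512 in binary, 42^909 ≡ 42·71·4·32·2·4 ≡ 51 (mod 73).

51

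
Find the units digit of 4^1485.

Powers of 4 mod 10 repeat with period 2: 4, 6.
1485 leaves remainder 1 on division by 2, so 4^1485 ends in 4.

4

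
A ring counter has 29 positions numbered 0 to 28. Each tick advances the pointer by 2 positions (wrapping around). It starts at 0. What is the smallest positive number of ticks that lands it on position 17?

23

2⁻¹ ≡ 15 (mod 29) because 2·15 = 30 = 1·29 + 1.
Multiplying both sides by 15: x ≡ 15·17 = 255 ≡ 23 (mod 29).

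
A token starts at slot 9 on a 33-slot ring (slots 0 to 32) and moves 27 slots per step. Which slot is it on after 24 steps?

24·27 = 648.
Dividing 648 by 33 gives quotient 19 and remainder 21.
(9 + 21) mod 33 = 30.

30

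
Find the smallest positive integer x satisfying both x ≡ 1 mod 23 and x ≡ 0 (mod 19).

323

x ≡ 0 (mod 19) gives x ∈ {0, 19, 38, 57, 76, 95, 114, 133, …}.
The first of these with x mod 23 = 1 is 323.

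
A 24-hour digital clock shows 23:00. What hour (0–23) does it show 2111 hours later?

Dividing 2111 by 24 gives quotient 87 and remainder 23.
(23 + 23) mod 24 = 22.

22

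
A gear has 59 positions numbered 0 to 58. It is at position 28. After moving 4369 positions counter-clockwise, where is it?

Dividing 4369 by 59 gives quotient 74 and remainder 3.
(28 − 3) mod 59 = 25.

25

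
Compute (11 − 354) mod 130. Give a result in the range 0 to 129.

47

354 mod 130 = 94 (since 2·130 = 260).
(11 − 94) mod 130 = 47.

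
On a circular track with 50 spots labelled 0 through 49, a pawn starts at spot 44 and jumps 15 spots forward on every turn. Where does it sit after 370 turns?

44

370·15 = 5550.
5550 mod 50 = 0 (since 111·50 = 5550).
(44 + 0) mod 50 = 44.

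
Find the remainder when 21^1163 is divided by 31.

17

By repeated squaring mod 31: 21^1≡21, 21^2≡7, 21^4≡18, 21^8≡14, 21^16≡10, 21^32≡7, 21^64≡18, 21^128≡14, 21^256≡10, 21^512≡7, 21^1024≡18.
1163 = 1 + 2 + 8 + 128 + 1024, so 21^1163 ≡ 21·7·14·14·18 ≡ 17 (mod 31).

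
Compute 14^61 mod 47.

Successive squares of 14 mod 47: 14^1≡14, 14^2≡8, 14^4≡17, 14^8≡7, 14^16≡2, 14^32≡4.
Since 61 = 1 + 4 + 8 + 16 + 32 in binary, 14^61 ≡ 14·17·7·2·4 ≡ 27 (mod 47).

27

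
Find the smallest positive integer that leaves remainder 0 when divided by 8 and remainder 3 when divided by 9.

x ≡ 0 (mod 8) gives x ∈ {0, 8, 16, 24, 32, 40, 48}.
The first of these with x mod 9 = 3 is 48.

48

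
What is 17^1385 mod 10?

Powers of 7 mod 10 repeat with period 4: 7, 9, 3, 1.
1385 mod 4 = 1, so the last digit matches 7^1 = 7.

7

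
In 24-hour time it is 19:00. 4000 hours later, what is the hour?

11

4000 mod 24 = 16 (since 166·24 = 3984).
(19 + 16) mod 24 = 11.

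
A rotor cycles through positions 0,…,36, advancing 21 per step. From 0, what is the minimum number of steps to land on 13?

20

21⁻¹ ≡ 30 (mod 37) because 21·30 = 630 = 17·37 + 1.
Multiplying both sides by 30: x ≡ 30·13 = 390 ≡ 20 (mod 37).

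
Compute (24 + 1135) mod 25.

Dividing 1135 by 25 gives quotient 45 and remainder 10.
(24 + 10) mod 25 = 9.

9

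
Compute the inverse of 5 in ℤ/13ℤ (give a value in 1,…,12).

8

13 = 2·5 + 3
5 = 1·3 + 2
3 = 1·2 + 1
2 = 2·1 + 0
Back-substituting gives 5·8 ≡ 1 (mod 13).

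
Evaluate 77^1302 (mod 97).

Square-and-reduce mod 97: 77^1≡77, 77^2≡12, 77^4≡47, 77^8≡75, 77^16≡96, 77^32≡1, 77^64≡1, 77^128≡1, 77^256≡1, 77^512≡1, 77^1024≡1.
Since 1302 = 2 + 4 + 16 + 256 + 1024 in binary, 77^1302 ≡ 12·47·96·1·1 ≡ 18 (mod 97).

18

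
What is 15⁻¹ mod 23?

23 = 1·15 + 8
15 = 1·8 + 7
8 = 1·7 + 1
7 = 7·1 + 0
Back-substituting gives 15·20 ≡ 1 (mod 23).

20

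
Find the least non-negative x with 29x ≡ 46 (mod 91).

11

29⁻¹ ≡ 22 (mod 91) because 29·22 = 638 = 7·91 + 1.
Multiplying both sides by 22: x ≡ 22·46 = 1012 ≡ 11 (mod 91).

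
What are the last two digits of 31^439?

71

By repeated squaring mod 100: 31^1≡31, 31^2≡61, 31^4≡21, 31^8≡41, 31^16≡81, 31^32≡61, 31^64≡21, 31^128≡41, 31^256≡81.
Since 439 = 1 + 2 + 4 + 16 + 32 + 128 + 256 in binary, 31^439 ≡ 31·61·21·81·61·41·81 ≡ 71 (mod 100).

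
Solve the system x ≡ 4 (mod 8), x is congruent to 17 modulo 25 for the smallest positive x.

x ≡ 4 (mod 8) gives x ∈ {4, 12, 20, 28, 36, 44, 52, 60, …}.
The first of these with x mod 25 = 17 is 92.

92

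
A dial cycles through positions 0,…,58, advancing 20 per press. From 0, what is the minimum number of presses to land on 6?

20⁻¹ ≡ 3 (mod 59) because 20·3 = 60 = 1·59 + 1.
Multiplying both sides by 3: x ≡ 3·6 = 18 ≡ 18 (mod 59).
Check: 20·18 = 360 = 6·59 + 6.

18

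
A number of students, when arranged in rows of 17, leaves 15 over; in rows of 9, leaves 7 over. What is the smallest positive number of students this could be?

151

Since 9·2 ≡ 1 (mod 17), take x = 7 + 9·((15−7)·2 mod 17) = 7 + 9·16 = 151.
Check: 151 mod 17 = 15, 151 mod 9 = 7.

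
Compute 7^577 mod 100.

7

Square-and-reduce mod 100: 7^1≡7, 7^2≡49, 7^4≡1, 7^8≡1, 7^16≡1, 7^32≡1, 7^64≡1, 7^128≡1, 7^256≡1, 7^512≡1.
Since 577 = 1 + 64 + 512 in binary, 7^577 ≡ 7·1·1 ≡ 7 (mod 100).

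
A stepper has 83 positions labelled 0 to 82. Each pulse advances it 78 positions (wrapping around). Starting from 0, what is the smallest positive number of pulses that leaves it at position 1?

78·33 = 2574 = 31·83 + 1, so 78⁻¹ ≡ 33 (mod 83).

33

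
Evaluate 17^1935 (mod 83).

31

Square-and-reduce mod 83: 17^1≡17, 17^2≡40, 17^4≡23, 17^8≡31, 17^16≡48, 17^32≡63, 17^64≡68, 17^128≡59, 17^256≡78, 17^512≡25, 17^1024≡44.
Since 1935 = 1 + 2 + 4 + 8 + 128 + 256 + 512 + 1024 in binary, 17^1935 ≡ 17·40·23·31·59·78·25·44 ≡ 31 (mod 83).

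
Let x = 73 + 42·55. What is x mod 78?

43

42·55 = 2310.
2310 − 29·78 = 48, so 2310 ≡ 48 (mod 78).
(73 + 48) mod 78 = 43.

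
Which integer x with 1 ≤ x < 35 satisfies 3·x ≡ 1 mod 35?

12

3·12 = 36 = 1·35 + 1, so 3⁻¹ ≡ 12 (mod 35).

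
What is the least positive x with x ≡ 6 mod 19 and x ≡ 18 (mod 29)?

x ≡ 6 (mod 19) gives x ∈ {6, 25, 44, 63, 82, 101, 120, 139, …}.
The first of these with x mod 29 = 18 is 424.

424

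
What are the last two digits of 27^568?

81

Successive squares of 27 mod 100: 27^1≡27, 27^2≡29, 27^4≡41, 27^8≡81, 27^16≡61, 27^32≡21, 27^64≡41, 27^128≡81, 27^256≡61, 27^512≡21.
Since 568 = 8 + 16 + 32 + 512 in binary, 27^568 ≡ 81·61·21·21 ≡ 81 (mod 100).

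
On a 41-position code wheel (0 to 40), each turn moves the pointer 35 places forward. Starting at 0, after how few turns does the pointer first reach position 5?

The inverse of 35 mod 41 is 34 (since 35·34 = 1190 ≡ 1).
Multiplying both sides by 34: x ≡ 34·5 = 170 ≡ 6 (mod 41).
Check: 35·6 = 210 = 5·41 + 5.

6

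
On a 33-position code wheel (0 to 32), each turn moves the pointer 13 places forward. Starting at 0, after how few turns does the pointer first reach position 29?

20

13⁻¹ ≡ 28 (mod 33) because 13·28 = 364 = 11·33 + 1.
So x ≡ 28·29 = 812 ≡ 20 (mod 33).
Check: 13·20 = 260 = 7·33 + 29.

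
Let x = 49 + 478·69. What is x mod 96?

7

478·69 = 32982.
32982 = 343·96 + 54, so 32982 mod 96 = 54.
(49 + 54) mod 96 = 7.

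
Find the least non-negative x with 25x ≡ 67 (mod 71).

68

25⁻¹ ≡ 54 (mod 71) because 25·54 = 1350 = 19·71 + 1.
So x ≡ 54·67 = 3618 ≡ 68 (mod 71).
Check: 25·68 = 1700 = 23·71 + 67.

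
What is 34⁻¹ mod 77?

34

77 = 2·34 + 9
34 = 3·9 + 7
9 = 1·7 + 2
7 = 3·2 + 1
2 = 2·1 + 0
Back-substituting gives 34·34 ≡ 1 (mod 77).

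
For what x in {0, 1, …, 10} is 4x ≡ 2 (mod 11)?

4⁻¹ ≡ 3 (mod 11) because 4·3 = 12 = 1·11 + 1.
Multiplying both sides by 3: x ≡ 3·2 = 6 ≡ 6 (mod 11).
Check: 4·6 = 24 = 2·11 + 2.

6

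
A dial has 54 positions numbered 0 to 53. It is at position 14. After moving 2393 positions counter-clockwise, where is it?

2393 mod 54 = 17 (since 44·54 = 2376).
(14 − 17) mod 54 = 51.

51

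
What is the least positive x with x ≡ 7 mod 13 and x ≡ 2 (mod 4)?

x ≡ 2 (mod 4) gives x ∈ {2, 6, 10, 14, 18, 22, 26, 30, …}.
The first of these with x mod 13 = 7 is 46.

46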